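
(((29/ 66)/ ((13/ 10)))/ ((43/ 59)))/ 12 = 8555/ 221364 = 0.04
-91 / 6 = -15.17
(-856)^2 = 732736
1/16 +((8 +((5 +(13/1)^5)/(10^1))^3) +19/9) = 921383296547863781/18000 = 51187960919325.77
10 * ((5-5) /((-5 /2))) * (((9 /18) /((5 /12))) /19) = 0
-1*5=-5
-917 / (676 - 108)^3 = -917 / 183250432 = -0.00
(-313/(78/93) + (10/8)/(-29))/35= -562839/52780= -10.66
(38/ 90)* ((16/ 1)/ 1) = 304/ 45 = 6.76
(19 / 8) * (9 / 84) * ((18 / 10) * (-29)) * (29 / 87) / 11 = -4959 / 12320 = -0.40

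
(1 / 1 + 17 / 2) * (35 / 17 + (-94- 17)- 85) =-62643 / 34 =-1842.44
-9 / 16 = -0.56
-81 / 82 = -0.99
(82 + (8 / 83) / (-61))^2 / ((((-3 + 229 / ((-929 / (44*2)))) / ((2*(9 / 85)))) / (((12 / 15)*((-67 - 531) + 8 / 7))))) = 48166320179304069696 / 1749352404300725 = 27533.80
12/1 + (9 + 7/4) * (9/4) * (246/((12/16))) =15891/2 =7945.50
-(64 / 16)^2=-16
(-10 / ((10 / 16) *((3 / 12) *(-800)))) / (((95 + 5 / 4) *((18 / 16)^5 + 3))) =262144 / 1514522625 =0.00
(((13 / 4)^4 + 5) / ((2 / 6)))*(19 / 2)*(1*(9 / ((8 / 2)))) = 15308433 / 2048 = 7474.82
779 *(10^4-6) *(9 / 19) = 3687786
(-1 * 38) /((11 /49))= -1862 /11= -169.27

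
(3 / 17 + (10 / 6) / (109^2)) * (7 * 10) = 7490980 / 605931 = 12.36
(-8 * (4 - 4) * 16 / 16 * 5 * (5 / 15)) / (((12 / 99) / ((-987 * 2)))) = 0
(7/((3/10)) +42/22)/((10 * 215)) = 833/70950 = 0.01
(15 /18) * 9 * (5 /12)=25 /8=3.12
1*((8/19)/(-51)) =-8/969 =-0.01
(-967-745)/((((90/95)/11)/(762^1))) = -45441616/3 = -15147205.33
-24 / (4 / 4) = -24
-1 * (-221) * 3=663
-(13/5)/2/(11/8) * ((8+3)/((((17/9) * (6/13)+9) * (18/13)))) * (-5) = 4394/1155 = 3.80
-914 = -914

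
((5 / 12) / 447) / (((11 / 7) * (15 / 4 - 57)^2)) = 140 / 669238119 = 0.00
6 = 6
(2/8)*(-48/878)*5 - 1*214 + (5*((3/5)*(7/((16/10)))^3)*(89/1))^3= 658583284182968979402847/58921582592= 11177284370369.02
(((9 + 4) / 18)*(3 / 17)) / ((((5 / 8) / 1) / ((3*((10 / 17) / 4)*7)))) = 182 / 289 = 0.63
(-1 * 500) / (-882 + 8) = 250 / 437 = 0.57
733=733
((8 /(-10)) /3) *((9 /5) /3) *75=-12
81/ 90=9/ 10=0.90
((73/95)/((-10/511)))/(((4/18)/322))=-54052047/950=-56896.89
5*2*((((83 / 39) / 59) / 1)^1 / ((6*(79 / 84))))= 11620 / 181779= 0.06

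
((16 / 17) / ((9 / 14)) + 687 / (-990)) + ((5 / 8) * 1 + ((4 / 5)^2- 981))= -329519581 / 336600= -978.96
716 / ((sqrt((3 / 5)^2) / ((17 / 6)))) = 30430 / 9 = 3381.11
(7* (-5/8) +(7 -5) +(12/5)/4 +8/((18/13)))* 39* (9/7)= 56199/280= 200.71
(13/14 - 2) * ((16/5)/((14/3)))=-36/49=-0.73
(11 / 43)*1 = 11 / 43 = 0.26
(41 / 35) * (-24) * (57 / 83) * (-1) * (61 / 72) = 47519 / 2905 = 16.36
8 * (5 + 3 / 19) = 784 / 19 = 41.26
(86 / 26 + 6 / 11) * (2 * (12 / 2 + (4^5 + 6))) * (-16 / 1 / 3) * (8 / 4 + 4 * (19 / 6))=-73067008 / 117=-624504.34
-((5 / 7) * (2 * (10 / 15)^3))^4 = -40960000 / 1275989841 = -0.03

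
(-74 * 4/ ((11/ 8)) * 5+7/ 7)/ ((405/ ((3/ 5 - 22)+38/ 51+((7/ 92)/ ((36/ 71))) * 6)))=45119749/ 860200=52.45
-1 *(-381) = 381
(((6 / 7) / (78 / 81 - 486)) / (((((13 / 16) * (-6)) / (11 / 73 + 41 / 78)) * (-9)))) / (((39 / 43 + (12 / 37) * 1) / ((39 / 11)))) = -6126941 / 78112187153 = -0.00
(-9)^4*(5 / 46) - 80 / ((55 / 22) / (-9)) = 46053 / 46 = 1001.15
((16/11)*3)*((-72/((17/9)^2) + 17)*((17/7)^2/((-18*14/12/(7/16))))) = 1.71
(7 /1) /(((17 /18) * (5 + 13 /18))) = 2268 /1751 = 1.30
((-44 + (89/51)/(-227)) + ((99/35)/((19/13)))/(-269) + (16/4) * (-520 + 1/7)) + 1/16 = -2123.38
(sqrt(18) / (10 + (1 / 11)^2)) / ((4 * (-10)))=-363 * sqrt(2) / 48440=-0.01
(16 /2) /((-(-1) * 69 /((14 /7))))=0.23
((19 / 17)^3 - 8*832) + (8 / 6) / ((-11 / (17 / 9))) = -9710472577 / 1459161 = -6654.83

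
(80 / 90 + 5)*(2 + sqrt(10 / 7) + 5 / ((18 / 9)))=33.54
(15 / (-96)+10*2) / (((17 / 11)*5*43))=1397 / 23392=0.06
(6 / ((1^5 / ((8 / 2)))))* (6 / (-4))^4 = 243 / 2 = 121.50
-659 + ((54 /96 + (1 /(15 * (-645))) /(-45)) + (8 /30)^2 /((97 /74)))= -444870877433 /675702000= -658.38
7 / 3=2.33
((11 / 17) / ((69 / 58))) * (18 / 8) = 957 / 782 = 1.22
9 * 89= 801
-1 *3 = -3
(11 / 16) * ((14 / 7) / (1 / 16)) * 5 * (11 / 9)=1210 / 9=134.44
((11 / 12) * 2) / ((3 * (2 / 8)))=22 / 9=2.44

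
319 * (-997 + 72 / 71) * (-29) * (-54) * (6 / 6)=-35325961110 / 71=-497548748.03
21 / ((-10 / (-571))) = 11991 / 10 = 1199.10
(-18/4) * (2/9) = -1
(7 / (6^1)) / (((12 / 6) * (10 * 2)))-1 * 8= -1913 / 240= -7.97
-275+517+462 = 704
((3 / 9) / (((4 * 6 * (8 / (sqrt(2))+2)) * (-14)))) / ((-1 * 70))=-1 / 987840+sqrt(2) / 493920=0.00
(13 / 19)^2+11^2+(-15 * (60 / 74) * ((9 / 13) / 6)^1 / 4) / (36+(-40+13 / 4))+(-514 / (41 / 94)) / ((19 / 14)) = -5313742861 / 7119281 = -746.39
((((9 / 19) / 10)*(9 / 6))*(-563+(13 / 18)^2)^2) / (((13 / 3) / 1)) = 33212511049 / 6402240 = 5187.64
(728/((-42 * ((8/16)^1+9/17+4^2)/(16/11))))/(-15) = 28288/286605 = 0.10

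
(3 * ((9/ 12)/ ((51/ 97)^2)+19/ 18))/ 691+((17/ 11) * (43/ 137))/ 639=13169655995/ 769218980508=0.02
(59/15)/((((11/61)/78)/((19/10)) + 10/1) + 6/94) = 41780791/106913290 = 0.39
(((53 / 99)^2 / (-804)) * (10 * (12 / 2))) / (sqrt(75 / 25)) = -14045 * sqrt(3) / 1970001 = -0.01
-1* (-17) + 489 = 506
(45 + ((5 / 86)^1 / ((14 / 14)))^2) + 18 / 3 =377221 / 7396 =51.00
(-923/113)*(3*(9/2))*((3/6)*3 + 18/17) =-282.16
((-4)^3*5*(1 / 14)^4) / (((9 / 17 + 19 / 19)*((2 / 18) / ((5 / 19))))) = -7650 / 593047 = -0.01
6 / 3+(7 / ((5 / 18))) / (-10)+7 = 162 / 25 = 6.48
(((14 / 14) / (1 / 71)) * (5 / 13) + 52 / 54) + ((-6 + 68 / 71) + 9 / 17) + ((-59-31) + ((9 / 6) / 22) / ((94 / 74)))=-57989255761 / 876122676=-66.19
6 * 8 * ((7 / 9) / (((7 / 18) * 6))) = 16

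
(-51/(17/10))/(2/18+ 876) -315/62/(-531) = -142337/5768666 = -0.02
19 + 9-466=-438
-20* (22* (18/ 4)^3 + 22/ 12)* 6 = -240790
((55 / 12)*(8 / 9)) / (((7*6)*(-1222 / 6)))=-55 / 115479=-0.00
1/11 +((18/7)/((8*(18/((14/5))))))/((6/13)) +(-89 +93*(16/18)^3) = -2510897/106920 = -23.48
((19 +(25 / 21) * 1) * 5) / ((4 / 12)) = 2120 / 7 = 302.86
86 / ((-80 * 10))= -43 / 400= -0.11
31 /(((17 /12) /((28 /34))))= 5208 /289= 18.02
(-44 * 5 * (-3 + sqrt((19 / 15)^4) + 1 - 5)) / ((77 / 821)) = 3986776 / 315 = 12656.43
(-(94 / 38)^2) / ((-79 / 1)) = 2209 / 28519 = 0.08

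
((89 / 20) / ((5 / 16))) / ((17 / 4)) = 1424 / 425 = 3.35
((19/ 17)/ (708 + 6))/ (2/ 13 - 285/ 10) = -0.00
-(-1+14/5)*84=-756/5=-151.20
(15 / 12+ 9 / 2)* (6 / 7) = 69 / 14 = 4.93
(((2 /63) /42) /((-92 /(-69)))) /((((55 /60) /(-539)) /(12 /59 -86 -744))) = 48958 /177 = 276.60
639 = 639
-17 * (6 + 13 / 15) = -1751 / 15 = -116.73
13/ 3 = 4.33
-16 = -16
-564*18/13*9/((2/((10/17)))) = -456840/221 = -2067.15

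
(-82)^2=6724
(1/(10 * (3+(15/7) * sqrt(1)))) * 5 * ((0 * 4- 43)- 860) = -2107/24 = -87.79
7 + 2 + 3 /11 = 102 /11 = 9.27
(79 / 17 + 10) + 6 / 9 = 781 / 51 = 15.31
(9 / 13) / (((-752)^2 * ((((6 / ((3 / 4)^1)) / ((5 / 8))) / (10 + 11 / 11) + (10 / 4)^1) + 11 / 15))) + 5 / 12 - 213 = -3401472130489 / 16000652928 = -212.58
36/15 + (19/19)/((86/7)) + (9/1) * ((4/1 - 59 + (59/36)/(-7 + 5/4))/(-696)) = 1375091/430215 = 3.20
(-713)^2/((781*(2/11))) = 508369/142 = 3580.06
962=962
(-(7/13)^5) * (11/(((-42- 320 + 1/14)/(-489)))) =-421889314/627113877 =-0.67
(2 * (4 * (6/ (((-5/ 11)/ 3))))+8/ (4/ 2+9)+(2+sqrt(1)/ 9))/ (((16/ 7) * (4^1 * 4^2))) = -1087877/ 506880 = -2.15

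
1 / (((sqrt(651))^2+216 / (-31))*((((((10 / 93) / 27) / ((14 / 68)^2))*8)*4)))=1271403 / 2461817600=0.00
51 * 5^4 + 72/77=2454447/77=31875.94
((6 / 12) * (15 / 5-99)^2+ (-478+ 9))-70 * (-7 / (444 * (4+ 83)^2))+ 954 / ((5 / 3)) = 39583252351 / 8401590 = 4711.40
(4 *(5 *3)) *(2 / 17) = 120 / 17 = 7.06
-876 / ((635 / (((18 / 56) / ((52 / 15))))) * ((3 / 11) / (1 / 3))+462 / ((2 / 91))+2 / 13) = -375804 / 11421931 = -0.03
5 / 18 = 0.28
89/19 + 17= 412/19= 21.68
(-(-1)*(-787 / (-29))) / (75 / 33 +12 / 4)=8657 / 1682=5.15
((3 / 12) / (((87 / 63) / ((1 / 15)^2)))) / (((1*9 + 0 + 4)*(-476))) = -0.00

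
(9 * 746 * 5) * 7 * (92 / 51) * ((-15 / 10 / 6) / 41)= -1801590 / 697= -2584.78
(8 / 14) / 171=4 / 1197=0.00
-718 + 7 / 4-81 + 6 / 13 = -796.79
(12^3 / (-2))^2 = 746496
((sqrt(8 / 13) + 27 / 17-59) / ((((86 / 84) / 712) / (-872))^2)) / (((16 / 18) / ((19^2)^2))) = -97298978732588518244352 / 31433 + 199383153140550242304 * sqrt(26) / 24037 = -3053144851487242034.56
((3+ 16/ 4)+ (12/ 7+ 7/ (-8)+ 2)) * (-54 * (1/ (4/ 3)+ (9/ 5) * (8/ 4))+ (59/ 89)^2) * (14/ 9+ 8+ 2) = -133028506897/ 4990230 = -26657.79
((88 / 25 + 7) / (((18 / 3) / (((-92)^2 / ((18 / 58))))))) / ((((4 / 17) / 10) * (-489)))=-274358444 / 66015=-4156.00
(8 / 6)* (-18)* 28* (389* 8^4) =-1070727168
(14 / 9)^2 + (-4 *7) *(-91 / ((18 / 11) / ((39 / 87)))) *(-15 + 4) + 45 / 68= -1225957007 / 159732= -7675.09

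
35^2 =1225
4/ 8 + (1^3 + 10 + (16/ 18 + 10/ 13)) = 3079/ 234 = 13.16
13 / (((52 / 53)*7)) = 53 / 28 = 1.89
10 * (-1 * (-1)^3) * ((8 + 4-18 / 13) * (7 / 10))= 966 / 13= 74.31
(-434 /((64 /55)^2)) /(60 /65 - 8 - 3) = 8533525 /268288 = 31.81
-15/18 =-5/6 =-0.83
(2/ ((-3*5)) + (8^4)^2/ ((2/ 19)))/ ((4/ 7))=8367636473/ 30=278921215.77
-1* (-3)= 3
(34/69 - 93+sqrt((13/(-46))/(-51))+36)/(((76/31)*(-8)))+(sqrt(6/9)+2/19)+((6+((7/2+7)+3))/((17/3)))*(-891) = -2184555227/713184 - 31*sqrt(30498)/1426368+sqrt(6)/3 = -3062.29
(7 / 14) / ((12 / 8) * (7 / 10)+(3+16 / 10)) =10 / 113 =0.09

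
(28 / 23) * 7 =196 / 23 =8.52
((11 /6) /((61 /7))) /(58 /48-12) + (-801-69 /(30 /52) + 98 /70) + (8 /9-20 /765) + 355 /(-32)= -17117801389 /18417120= -929.45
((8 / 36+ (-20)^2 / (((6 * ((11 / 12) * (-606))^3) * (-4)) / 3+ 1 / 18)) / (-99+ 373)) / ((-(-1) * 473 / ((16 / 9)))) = 394943740144 / 129563123293179279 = 0.00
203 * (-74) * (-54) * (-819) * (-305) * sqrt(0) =0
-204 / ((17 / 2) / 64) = -1536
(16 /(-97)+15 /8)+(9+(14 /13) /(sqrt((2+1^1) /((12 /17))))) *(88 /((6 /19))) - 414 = 23408 *sqrt(17) /663+1626271 /776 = 2241.28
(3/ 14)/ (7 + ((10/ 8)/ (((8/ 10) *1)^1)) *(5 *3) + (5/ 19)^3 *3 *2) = 164616/ 23466331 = 0.01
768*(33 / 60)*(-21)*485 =-4302144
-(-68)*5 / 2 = 170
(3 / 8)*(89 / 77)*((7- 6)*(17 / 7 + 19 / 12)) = 29993 / 17248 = 1.74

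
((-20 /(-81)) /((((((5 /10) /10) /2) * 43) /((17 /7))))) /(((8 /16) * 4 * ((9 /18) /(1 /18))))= 6800 /219429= 0.03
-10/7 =-1.43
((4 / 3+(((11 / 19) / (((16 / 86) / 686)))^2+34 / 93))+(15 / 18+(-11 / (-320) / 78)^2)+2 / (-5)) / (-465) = -31771783753123571071 / 3241985071104000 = -9800.10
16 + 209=225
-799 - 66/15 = -4017/5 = -803.40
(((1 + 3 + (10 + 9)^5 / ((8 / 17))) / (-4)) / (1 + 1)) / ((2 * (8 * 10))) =-8418743 / 2048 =-4110.71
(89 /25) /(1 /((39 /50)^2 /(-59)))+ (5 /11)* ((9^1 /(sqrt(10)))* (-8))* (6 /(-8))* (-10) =-270* sqrt(10) /11 - 135369 /3687500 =-77.66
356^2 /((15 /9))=380208 /5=76041.60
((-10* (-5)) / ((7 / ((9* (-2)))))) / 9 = -100 / 7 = -14.29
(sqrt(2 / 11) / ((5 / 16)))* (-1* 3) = -48* sqrt(22) / 55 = -4.09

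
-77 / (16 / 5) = -385 / 16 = -24.06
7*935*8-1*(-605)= 52965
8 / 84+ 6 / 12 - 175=-7325 / 42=-174.40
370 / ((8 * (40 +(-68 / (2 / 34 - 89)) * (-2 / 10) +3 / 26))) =2272725 / 1963756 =1.16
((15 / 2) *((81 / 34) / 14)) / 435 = 81 / 27608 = 0.00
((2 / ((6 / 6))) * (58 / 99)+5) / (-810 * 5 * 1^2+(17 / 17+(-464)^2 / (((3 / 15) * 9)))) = 47 / 880033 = 0.00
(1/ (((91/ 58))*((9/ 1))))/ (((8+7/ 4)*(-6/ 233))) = -0.28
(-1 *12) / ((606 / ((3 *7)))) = -42 / 101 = -0.42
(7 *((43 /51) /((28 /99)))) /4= 1419 /272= 5.22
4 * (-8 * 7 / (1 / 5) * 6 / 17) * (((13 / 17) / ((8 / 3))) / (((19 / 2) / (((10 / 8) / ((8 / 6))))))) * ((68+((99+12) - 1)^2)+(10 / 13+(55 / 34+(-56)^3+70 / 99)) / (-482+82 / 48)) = -140207.38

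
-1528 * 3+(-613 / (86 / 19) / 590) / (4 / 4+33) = -7908145087 / 1725160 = -4584.01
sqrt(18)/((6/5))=5* sqrt(2)/2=3.54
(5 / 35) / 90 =1 / 630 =0.00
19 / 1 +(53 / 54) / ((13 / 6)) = 2276 / 117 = 19.45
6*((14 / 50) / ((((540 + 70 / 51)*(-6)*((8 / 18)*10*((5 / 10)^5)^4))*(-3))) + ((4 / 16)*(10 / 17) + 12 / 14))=46.70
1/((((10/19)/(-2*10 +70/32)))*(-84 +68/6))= 3249/6976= 0.47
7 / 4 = 1.75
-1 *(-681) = 681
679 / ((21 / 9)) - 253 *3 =-468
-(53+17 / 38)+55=59 / 38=1.55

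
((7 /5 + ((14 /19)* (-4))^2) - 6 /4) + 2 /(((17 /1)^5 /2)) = 44014161583 /5125683770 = 8.59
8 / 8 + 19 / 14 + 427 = 6011 / 14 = 429.36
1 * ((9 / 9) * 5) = 5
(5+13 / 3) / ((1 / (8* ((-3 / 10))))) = -112 / 5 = -22.40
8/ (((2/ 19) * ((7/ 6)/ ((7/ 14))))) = 228/ 7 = 32.57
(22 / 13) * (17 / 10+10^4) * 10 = 2200374 / 13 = 169259.54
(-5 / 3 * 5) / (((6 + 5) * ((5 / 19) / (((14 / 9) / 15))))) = -266 / 891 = -0.30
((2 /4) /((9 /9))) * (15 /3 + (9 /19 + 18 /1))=223 /19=11.74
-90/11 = -8.18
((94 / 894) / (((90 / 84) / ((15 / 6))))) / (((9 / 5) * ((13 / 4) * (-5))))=-1316 / 156897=-0.01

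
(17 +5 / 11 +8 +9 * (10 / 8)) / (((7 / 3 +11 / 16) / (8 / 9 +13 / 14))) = 147934 / 6699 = 22.08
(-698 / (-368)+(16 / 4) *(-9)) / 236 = -6275 / 43424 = -0.14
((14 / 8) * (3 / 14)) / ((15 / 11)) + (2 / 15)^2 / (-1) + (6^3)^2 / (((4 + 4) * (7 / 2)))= 20998441 / 12600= 1666.54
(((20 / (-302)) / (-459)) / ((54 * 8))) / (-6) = -5 / 89824464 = -0.00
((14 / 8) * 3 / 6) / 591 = 7 / 4728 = 0.00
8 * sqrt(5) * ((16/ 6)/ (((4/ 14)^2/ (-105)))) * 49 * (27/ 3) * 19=-229919760 * sqrt(5)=-514116212.73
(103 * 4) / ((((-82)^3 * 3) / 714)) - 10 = -701467 / 68921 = -10.18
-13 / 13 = -1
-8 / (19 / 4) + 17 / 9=35 / 171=0.20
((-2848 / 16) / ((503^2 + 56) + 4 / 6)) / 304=-267 / 115397944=-0.00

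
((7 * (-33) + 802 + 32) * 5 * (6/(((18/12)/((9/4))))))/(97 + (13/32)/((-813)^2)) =573932602080/2051647789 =279.74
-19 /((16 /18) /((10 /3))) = -285 /4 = -71.25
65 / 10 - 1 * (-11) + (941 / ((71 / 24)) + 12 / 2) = 48505 / 142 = 341.58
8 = 8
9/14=0.64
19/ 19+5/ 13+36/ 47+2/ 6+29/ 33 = 67802/ 20163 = 3.36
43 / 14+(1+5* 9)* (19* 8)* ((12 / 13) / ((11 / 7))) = 8228741 / 2002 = 4110.26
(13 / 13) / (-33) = -1 / 33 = -0.03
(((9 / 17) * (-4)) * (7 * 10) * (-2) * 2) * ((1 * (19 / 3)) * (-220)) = -14044800 / 17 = -826164.71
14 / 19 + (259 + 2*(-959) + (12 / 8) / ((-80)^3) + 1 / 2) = -1657.76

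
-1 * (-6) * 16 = 96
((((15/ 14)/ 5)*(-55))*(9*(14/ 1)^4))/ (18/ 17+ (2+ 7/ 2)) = -138544560/ 223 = -621276.05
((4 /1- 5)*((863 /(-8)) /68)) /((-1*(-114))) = 863 /62016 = 0.01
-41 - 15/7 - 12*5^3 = -1543.14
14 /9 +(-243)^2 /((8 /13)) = 6908845 /72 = 95956.18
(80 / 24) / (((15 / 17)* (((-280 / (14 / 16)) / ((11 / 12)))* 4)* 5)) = -187 / 345600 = -0.00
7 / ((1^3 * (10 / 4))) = 14 / 5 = 2.80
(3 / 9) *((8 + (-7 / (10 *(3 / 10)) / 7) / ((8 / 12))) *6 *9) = 135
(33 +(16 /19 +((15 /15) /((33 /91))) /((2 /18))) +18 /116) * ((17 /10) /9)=12120337 /1090980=11.11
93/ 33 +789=8710/ 11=791.82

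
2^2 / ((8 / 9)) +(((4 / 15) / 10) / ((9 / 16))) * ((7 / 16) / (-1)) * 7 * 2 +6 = 13783 / 1350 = 10.21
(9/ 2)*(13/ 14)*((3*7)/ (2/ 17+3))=28.15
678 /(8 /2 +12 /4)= 678 /7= 96.86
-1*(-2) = 2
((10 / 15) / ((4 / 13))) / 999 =13 / 5994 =0.00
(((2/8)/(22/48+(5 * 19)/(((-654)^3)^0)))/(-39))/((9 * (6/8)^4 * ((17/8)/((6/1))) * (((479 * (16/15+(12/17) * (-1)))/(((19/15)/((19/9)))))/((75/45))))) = -10240/26577664191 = -0.00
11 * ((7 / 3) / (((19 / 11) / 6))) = 89.16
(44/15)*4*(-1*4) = -704/15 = -46.93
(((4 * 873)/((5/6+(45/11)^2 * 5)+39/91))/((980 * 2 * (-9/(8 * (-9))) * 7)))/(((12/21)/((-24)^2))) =365067648/15108205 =24.16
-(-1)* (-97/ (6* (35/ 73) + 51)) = -7081/ 3933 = -1.80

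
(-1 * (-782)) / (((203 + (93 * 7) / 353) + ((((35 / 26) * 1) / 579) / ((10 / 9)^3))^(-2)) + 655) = 798711772446 / 356424394418525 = 0.00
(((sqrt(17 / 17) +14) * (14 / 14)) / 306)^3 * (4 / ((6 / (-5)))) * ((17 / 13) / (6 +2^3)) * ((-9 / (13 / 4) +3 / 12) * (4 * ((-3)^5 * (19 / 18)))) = -1555625 / 16410576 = -0.09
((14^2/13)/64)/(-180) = -49/37440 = -0.00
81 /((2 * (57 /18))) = 243 /19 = 12.79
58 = 58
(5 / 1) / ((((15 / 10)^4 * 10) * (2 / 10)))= 40 / 81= 0.49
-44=-44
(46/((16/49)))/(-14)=-161/16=-10.06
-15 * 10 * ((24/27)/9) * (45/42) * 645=-215000/21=-10238.10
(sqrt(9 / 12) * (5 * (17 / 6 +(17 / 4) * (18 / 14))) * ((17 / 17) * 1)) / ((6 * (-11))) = -3485 * sqrt(3) / 11088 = -0.54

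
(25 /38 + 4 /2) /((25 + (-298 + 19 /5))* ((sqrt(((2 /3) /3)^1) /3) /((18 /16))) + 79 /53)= -618633148680* sqrt(2) /12357266192933 - 69364040175 /24714532385866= -0.07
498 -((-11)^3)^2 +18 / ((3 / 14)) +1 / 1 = -1770978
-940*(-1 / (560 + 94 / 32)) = 15040 / 9007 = 1.67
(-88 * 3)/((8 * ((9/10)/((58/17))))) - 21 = -7451/51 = -146.10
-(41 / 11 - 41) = 410 / 11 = 37.27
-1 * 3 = -3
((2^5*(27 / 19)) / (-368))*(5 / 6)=-45 / 437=-0.10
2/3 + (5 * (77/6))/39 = 541/234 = 2.31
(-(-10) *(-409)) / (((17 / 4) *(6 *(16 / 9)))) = -6135 / 68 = -90.22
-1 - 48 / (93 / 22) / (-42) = -475 / 651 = -0.73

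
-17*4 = -68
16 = 16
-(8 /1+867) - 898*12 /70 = -36013 /35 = -1028.94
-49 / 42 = -7 / 6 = -1.17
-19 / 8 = -2.38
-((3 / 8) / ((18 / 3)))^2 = -1 / 256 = -0.00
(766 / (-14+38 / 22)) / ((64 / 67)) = -282271 / 4320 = -65.34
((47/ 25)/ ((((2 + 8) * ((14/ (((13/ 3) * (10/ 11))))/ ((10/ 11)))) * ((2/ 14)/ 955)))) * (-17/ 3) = -1983917/ 1089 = -1821.78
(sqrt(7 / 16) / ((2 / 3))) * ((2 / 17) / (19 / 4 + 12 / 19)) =57 * sqrt(7) / 6953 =0.02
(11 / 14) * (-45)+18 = -243 / 14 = -17.36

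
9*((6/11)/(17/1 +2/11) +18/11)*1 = 1156/77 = 15.01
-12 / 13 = -0.92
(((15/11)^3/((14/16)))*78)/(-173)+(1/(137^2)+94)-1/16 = 92.63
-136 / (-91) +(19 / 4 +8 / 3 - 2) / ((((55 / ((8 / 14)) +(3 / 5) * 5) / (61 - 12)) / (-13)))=-3605879 / 108381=-33.27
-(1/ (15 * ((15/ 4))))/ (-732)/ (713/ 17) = 17/ 29357775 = 0.00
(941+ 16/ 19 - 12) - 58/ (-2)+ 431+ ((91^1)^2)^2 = 1302950666/ 19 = 68576350.84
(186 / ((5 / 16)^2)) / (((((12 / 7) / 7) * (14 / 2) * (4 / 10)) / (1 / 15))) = 13888 / 75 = 185.17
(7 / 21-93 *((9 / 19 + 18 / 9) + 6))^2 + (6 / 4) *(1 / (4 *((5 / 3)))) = 80640429241 / 129960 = 620501.92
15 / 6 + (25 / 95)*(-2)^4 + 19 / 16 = 7.90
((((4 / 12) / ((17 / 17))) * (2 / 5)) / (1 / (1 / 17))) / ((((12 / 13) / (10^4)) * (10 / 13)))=16900 / 153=110.46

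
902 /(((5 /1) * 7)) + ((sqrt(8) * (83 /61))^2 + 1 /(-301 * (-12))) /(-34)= 8269760389 /326406120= 25.34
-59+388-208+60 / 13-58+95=2114 / 13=162.62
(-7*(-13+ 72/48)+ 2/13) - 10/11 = 22807/286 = 79.74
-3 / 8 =-0.38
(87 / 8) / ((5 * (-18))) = -29 / 240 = -0.12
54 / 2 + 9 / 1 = 36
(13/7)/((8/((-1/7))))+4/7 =211/392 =0.54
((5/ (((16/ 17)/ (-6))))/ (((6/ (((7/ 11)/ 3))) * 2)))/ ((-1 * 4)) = 595/ 4224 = 0.14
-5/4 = -1.25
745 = 745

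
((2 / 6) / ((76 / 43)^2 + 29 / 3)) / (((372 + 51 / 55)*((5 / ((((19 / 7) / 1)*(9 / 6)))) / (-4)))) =-17974 / 78966237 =-0.00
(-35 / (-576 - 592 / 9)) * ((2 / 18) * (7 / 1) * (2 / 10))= 49 / 5776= 0.01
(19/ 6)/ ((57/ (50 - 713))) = -36.83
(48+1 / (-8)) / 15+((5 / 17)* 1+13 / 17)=4.25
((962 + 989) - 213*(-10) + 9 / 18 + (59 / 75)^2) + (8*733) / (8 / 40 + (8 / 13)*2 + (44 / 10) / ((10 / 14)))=134734355879 / 27753750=4854.64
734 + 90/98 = 36011/49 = 734.92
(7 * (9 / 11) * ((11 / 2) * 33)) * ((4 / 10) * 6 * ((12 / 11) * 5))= 13608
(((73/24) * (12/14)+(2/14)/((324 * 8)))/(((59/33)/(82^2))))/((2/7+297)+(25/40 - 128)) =15903941/275589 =57.71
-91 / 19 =-4.79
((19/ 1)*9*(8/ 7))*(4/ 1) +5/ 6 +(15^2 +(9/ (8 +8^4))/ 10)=10720309/ 10640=1007.55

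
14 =14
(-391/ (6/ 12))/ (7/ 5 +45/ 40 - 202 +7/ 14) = 31280/ 7959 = 3.93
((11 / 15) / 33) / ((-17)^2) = 1 / 13005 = 0.00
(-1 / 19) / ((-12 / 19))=1 / 12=0.08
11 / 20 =0.55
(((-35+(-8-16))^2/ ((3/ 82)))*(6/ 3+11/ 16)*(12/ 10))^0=1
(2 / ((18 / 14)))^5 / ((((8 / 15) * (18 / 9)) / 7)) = 1176490 / 19683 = 59.77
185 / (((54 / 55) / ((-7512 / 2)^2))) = 7974676600 / 3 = 2658225533.33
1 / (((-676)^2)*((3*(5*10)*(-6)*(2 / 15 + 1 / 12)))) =-1 / 89110320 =-0.00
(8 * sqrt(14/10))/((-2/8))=-32 * sqrt(35)/5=-37.86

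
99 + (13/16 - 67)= 525/16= 32.81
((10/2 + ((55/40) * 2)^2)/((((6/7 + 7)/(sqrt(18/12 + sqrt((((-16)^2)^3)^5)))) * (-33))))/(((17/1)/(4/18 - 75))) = 315637 * sqrt(4611686018427387910)/2962080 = 228834230.07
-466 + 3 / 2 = -464.50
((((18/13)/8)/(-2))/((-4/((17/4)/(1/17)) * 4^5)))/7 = 2601/11927552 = 0.00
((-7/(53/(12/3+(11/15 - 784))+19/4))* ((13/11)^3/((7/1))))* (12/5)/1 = -1232675184/1456852705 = -0.85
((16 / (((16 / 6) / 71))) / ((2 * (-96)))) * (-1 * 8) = 71 / 4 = 17.75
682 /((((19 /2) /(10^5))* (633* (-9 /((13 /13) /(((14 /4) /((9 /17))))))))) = -272800000 /1431213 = -190.61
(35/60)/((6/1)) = 0.10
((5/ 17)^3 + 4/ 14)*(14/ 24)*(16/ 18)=2378/ 14739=0.16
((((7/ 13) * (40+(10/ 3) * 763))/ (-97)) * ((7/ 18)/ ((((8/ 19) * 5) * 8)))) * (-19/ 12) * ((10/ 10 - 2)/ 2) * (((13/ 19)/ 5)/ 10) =-28861/ 8045568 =-0.00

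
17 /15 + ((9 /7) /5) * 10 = 389 /105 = 3.70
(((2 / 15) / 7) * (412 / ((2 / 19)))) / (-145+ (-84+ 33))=-1957 / 5145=-0.38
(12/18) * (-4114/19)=-8228/57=-144.35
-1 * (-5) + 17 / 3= 32 / 3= 10.67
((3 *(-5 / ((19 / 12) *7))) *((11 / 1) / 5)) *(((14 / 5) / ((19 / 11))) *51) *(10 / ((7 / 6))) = -5331744 / 2527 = -2109.91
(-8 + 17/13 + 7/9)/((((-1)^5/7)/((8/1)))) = 38752/117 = 331.21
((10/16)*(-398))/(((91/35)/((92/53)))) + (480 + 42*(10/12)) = 240410/689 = 348.93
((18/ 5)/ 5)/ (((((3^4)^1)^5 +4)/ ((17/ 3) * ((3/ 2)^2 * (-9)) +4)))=-3987/ 174339220250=-0.00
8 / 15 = 0.53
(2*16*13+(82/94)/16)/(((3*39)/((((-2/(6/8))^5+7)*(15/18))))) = -344681755/909792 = -378.86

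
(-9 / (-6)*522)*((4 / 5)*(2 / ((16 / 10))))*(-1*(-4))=3132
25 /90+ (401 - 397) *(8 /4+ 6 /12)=185 /18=10.28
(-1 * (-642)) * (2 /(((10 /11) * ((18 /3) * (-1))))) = -1177 /5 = -235.40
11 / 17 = 0.65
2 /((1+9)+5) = 2 /15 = 0.13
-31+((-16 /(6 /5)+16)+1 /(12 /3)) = -28.08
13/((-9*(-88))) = 13/792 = 0.02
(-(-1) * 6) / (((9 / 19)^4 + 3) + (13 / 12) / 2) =18766224 / 11234749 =1.67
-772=-772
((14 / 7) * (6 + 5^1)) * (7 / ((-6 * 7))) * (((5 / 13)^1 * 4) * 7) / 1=-1540 / 39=-39.49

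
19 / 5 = 3.80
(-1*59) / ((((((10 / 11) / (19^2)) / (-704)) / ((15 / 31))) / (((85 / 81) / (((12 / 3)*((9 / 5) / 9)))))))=8762408600 / 837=10468827.48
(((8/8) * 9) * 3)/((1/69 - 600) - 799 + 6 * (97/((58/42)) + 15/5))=-54027/1920034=-0.03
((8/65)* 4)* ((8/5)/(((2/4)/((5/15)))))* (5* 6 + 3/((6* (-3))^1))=45824/2925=15.67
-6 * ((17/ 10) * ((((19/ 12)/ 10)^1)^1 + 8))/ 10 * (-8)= 16643/ 250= 66.57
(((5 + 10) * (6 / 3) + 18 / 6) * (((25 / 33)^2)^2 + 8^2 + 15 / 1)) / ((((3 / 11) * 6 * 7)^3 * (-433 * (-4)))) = 5879899 / 5846598954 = 0.00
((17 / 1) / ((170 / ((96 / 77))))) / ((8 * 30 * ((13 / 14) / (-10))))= -4 / 715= -0.01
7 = 7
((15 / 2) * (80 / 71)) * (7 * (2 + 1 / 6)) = 9100 / 71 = 128.17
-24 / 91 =-0.26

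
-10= -10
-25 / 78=-0.32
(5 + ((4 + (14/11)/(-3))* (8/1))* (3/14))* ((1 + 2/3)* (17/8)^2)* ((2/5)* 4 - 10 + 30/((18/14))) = 247673/198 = 1250.87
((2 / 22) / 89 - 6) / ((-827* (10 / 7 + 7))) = 41111 / 47768347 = 0.00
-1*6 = -6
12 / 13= 0.92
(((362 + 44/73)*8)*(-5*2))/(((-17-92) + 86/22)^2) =-16014350/6097033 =-2.63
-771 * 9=-6939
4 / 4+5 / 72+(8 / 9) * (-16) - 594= -43715 / 72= -607.15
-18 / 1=-18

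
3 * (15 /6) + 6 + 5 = 37 /2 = 18.50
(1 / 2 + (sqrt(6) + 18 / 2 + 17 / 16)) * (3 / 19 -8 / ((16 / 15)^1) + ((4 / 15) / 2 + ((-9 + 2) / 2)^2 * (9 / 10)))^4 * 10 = 5731610566174801 * sqrt(6) / 2702336256000 + 968642185683541369 / 43237380096000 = 27598.22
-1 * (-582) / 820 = 291 / 410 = 0.71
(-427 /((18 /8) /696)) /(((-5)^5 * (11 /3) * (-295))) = -396256 /10140625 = -0.04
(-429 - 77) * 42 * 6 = -127512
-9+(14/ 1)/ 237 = -2119/ 237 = -8.94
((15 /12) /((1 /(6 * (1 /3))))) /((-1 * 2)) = -5 /4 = -1.25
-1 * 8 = -8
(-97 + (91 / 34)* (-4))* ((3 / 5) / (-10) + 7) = -635357 / 850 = -747.48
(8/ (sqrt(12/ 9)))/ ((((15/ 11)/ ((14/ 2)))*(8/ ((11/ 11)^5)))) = 77*sqrt(3)/ 30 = 4.45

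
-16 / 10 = -8 / 5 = -1.60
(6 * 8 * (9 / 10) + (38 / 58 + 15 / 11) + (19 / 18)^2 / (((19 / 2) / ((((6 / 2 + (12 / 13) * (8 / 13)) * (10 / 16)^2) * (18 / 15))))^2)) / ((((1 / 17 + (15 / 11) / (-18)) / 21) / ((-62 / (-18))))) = -7787416137267179 / 40287004160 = -193298.47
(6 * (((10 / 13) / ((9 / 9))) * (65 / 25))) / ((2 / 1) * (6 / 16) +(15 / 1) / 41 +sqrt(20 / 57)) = 20528208 / 1370953-645504 * sqrt(285) / 1370953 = 7.02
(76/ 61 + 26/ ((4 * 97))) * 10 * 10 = 776850/ 5917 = 131.29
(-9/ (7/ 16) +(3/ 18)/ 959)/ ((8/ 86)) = -5089781/ 23016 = -221.14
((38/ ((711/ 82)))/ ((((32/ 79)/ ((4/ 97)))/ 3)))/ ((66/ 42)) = 5453/ 6402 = 0.85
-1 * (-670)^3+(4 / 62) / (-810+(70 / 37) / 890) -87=300762913.00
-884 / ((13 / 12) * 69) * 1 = -272 / 23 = -11.83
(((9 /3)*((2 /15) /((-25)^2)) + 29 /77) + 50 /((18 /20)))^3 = 1777255602460281763259831 /10156633209228515625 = 174984.72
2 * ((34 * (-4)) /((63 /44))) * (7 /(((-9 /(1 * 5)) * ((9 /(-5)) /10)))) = -2992000 /729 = -4104.25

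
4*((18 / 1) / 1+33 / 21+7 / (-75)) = 40904 / 525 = 77.91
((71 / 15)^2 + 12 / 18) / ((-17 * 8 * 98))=-5191 / 2998800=-0.00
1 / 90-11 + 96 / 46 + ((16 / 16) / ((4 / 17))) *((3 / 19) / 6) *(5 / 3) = -1371127 / 157320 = -8.72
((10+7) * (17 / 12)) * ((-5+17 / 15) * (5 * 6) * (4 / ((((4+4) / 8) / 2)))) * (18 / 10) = -40228.80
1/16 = 0.06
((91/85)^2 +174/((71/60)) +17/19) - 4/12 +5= 4495579282/29239575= 153.75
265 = 265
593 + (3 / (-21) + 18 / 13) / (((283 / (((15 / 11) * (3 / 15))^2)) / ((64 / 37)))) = 68370700421 / 115296181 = 593.00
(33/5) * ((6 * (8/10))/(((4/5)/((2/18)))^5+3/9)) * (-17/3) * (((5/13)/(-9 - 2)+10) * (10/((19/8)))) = -918000000/2358221489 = -0.39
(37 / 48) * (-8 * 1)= -37 / 6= -6.17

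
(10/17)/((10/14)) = 14/17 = 0.82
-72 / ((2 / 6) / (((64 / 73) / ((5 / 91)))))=-3446.53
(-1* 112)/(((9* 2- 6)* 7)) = -4/3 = -1.33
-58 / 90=-0.64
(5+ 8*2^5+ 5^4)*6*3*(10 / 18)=8860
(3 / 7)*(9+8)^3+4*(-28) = 13955 / 7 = 1993.57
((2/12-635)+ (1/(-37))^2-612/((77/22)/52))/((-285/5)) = 559306277/3277386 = 170.66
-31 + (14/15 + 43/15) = -136/5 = -27.20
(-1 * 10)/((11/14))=-140/11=-12.73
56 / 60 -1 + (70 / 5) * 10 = 2099 / 15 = 139.93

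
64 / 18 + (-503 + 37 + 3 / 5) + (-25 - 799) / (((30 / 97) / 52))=-6255167 / 45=-139003.71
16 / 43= 0.37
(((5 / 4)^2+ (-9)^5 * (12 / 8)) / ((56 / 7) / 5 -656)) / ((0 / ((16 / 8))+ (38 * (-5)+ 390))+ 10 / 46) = 32594473 / 48216192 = 0.68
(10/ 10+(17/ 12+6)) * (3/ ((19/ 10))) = 505/ 38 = 13.29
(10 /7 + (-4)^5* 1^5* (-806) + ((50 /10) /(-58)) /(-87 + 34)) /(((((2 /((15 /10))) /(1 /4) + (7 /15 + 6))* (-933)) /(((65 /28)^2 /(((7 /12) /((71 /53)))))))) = -26637454477629125 /28710733291912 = -927.79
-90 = -90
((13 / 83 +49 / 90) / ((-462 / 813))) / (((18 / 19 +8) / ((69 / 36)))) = -620202199 / 2346775200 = -0.26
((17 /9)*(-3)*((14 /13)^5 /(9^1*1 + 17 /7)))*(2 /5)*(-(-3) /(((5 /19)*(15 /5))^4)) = -1042585202372 /469917703125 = -2.22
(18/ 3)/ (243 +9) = 1/ 42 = 0.02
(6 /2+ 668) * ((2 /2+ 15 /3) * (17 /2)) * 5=171105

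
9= 9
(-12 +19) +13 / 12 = 97 / 12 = 8.08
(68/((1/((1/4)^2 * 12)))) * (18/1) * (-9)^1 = -8262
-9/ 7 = -1.29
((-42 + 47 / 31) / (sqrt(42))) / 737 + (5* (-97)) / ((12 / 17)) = -8245 / 12 - 1255* sqrt(42) / 959574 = -687.09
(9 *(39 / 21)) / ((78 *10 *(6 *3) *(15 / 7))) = 1 / 1800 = 0.00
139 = 139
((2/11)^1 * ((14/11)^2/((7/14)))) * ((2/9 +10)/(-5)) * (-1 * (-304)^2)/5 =6665781248/299475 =22258.22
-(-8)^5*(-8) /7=-37449.14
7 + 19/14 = 117/14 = 8.36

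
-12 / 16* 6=-9 / 2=-4.50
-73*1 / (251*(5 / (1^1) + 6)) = -73 / 2761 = -0.03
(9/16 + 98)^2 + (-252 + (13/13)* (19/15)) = 9463.83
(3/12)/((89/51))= 0.14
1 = 1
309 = 309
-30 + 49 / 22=-611 / 22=-27.77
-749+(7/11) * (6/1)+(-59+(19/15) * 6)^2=1896.78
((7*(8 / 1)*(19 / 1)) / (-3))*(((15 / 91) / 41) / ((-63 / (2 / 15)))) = 304 / 100737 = 0.00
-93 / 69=-31 / 23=-1.35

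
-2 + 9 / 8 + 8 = 57 / 8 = 7.12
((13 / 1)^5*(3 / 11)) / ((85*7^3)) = 1113879 / 320705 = 3.47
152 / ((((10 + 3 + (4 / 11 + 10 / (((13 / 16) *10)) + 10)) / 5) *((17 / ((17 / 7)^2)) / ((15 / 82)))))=13856700 / 7065653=1.96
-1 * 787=-787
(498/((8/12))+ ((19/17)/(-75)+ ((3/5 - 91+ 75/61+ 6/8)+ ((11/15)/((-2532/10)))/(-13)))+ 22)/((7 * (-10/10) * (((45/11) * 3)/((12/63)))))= -19165019257681/12701007876375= -1.51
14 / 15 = 0.93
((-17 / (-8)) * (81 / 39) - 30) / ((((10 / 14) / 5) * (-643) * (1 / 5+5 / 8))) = 31045 / 91949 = 0.34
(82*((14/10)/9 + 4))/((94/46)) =352682/2115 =166.75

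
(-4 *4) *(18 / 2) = -144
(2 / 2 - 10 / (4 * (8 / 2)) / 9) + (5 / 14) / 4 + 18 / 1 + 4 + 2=6305 / 252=25.02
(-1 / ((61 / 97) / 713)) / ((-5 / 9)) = 622449 / 305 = 2040.82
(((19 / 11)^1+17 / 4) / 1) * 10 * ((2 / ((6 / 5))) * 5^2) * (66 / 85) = 32875 / 17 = 1933.82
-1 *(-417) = 417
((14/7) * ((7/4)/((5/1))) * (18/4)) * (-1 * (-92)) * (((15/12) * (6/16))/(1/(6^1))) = 13041/16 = 815.06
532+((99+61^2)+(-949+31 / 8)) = 27255 / 8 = 3406.88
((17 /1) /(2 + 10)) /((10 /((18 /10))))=51 /200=0.26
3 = 3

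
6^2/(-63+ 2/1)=-36/61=-0.59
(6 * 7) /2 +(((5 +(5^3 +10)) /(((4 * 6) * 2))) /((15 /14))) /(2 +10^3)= 21.00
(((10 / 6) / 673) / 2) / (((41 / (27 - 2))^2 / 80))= 0.04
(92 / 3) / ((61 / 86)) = 7912 / 183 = 43.23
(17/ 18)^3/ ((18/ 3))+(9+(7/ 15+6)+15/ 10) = 2993053/ 174960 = 17.11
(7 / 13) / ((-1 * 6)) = -7 / 78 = -0.09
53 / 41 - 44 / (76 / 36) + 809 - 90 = 544872 / 779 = 699.45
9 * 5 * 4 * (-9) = -1620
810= 810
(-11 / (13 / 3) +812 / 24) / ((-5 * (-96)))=0.07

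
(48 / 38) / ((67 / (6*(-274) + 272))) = -32928 / 1273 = -25.87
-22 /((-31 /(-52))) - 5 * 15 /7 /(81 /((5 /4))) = -37.07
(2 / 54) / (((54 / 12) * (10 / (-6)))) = -2 / 405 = -0.00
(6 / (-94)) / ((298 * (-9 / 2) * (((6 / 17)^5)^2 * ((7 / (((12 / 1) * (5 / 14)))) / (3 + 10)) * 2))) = 131039603529185 / 20748786895872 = 6.32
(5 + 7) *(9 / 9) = 12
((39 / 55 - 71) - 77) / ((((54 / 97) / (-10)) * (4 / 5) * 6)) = 3928985 / 7128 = 551.20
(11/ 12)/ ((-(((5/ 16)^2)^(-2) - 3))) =-6875/ 763932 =-0.01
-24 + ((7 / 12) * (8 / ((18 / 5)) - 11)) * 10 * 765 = -235169 / 6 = -39194.83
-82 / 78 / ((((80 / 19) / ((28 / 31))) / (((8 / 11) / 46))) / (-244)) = 1330532 / 1529385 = 0.87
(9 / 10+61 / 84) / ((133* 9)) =683 / 502740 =0.00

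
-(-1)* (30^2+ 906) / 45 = 602 / 15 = 40.13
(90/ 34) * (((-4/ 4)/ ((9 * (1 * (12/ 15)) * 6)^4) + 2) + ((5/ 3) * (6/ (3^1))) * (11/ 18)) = 43938751435/ 4111699968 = 10.69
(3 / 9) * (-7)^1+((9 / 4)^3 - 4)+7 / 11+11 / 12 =13961 / 2112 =6.61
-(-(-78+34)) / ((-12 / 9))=33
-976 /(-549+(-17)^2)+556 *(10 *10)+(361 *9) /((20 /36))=3994377 /65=61451.95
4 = 4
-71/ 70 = -1.01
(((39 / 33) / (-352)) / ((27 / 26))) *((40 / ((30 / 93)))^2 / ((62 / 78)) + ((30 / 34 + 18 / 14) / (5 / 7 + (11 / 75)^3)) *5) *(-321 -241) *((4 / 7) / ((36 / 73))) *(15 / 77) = 2014358512673429585 / 253696595434128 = 7940.03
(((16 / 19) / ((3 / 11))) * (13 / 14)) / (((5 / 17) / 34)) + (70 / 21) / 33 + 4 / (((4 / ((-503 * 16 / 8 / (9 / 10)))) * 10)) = 14468416 / 65835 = 219.77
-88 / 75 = -1.17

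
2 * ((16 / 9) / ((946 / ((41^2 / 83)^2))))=45212176 / 29326473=1.54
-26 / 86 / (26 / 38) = -19 / 43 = -0.44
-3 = -3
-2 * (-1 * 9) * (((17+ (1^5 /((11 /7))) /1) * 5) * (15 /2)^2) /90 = 992.05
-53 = -53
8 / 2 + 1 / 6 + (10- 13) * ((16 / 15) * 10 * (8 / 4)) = -359 / 6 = -59.83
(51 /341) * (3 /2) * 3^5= 37179 /682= 54.51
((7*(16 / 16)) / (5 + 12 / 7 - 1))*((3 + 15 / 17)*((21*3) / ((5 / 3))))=305613 / 1700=179.77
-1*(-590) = 590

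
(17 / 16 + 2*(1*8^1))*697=190281 / 16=11892.56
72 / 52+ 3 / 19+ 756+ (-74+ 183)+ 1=214283 / 247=867.54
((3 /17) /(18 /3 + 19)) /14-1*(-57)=339153 /5950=57.00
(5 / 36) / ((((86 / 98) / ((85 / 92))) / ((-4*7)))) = -145775 / 35604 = -4.09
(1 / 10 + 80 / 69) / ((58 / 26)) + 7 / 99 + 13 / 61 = 34173241 / 40280130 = 0.85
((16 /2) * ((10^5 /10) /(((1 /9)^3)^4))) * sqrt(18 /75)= 4518872583696000 * sqrt(6)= 11068932042707470.48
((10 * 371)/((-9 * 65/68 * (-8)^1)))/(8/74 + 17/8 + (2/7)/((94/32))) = 614200888/26552097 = 23.13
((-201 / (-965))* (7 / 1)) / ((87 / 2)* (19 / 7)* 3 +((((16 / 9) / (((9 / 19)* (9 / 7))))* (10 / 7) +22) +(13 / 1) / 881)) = 12651020802 / 3300641147765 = 0.00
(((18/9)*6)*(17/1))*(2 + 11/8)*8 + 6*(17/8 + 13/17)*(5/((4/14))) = 790353/136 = 5811.42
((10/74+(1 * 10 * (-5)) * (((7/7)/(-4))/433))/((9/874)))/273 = 2296435/39363597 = 0.06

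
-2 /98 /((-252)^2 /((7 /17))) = -1 /7556976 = -0.00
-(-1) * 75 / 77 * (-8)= -600 / 77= -7.79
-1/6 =-0.17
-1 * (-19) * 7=133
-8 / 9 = -0.89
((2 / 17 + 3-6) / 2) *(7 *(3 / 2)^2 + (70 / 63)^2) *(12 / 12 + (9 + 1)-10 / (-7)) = -1117109 / 3672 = -304.22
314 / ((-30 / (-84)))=4396 / 5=879.20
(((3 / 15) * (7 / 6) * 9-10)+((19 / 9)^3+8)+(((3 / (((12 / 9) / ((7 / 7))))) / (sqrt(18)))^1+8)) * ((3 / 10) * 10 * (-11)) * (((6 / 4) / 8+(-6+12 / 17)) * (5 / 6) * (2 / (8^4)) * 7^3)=78610455 * sqrt(2) / 8912896+222972441461 / 541458432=424.27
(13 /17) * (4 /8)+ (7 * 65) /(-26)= -291 /17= -17.12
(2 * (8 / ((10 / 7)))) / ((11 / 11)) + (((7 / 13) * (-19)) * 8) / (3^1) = -3136 / 195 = -16.08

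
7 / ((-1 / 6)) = -42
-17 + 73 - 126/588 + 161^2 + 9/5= 1818501/70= 25978.59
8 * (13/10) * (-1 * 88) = -4576/5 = -915.20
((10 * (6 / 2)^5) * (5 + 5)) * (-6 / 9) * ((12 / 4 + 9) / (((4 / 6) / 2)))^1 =-583200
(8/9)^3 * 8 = 4096/729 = 5.62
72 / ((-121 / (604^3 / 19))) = -15865118208 / 2299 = -6900877.86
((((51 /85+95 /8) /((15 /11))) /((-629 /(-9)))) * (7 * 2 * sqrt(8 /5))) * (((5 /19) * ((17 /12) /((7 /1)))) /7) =5489 * sqrt(10) /984200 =0.02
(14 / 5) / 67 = 14 / 335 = 0.04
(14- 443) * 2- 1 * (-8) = -850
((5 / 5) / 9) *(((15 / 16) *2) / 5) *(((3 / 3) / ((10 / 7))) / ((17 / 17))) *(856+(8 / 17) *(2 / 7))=849 / 34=24.97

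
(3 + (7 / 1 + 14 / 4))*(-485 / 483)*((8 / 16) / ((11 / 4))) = -4365 / 1771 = -2.46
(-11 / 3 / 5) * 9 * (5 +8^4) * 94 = -12721302 / 5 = -2544260.40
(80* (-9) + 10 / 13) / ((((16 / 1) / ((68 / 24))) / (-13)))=79475 / 48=1655.73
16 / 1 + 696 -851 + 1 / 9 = -1250 / 9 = -138.89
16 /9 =1.78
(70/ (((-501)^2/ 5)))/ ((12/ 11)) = 1925/ 1506006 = 0.00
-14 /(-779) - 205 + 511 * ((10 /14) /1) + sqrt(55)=sqrt(55) + 124654 /779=167.43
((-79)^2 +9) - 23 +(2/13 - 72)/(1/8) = 73479/13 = 5652.23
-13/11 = -1.18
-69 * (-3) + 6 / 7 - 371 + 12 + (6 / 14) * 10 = -1028 / 7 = -146.86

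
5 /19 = 0.26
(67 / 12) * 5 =335 / 12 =27.92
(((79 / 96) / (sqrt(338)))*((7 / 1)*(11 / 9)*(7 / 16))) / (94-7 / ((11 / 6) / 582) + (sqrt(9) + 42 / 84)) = -468391*sqrt(2) / 8400278016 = -0.00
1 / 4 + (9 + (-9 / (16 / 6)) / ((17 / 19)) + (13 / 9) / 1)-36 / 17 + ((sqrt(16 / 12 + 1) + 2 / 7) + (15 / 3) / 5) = sqrt(21) / 3 + 52183 / 8568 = 7.62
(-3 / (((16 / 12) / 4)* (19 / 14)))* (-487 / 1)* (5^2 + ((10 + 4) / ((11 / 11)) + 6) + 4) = 3006738 / 19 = 158249.37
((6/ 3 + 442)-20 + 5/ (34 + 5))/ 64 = 16541/ 2496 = 6.63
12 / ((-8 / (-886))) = 1329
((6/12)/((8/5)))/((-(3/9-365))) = 15/17504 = 0.00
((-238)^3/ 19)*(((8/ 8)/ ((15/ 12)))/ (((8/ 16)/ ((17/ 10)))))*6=-5500358976/ 475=-11579703.11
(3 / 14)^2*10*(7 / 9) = 5 / 14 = 0.36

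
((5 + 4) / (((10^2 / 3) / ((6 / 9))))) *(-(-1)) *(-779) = -7011 / 50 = -140.22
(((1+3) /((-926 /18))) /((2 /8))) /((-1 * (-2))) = -72 /463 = -0.16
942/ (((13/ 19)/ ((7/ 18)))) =20881/ 39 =535.41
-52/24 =-2.17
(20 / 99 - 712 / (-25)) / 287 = 70988 / 710325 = 0.10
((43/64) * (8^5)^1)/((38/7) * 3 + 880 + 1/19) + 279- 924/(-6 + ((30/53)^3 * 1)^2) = 1204610409747986053/2627795603771477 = 458.41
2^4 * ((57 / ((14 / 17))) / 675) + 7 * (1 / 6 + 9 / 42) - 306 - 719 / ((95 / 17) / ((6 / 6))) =-12878399 / 29925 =-430.36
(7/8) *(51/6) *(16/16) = 119/16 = 7.44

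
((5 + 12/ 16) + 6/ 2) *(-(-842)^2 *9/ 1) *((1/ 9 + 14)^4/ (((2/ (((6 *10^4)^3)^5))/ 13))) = -6765528127108115627458560000000000000000000000000000000000000000000000000000000000000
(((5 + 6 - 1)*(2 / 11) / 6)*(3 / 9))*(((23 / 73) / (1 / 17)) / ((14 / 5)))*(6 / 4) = 9775 / 33726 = 0.29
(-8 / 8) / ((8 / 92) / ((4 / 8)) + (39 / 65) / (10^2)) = -11500 / 2069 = -5.56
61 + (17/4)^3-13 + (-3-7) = 7345/64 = 114.77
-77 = -77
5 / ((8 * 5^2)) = 1 / 40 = 0.02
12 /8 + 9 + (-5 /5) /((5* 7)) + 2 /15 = 2227 /210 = 10.60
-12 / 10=-6 / 5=-1.20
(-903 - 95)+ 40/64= -7979/8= -997.38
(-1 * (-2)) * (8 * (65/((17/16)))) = 16640/17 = 978.82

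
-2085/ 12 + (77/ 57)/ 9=-173.60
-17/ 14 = -1.21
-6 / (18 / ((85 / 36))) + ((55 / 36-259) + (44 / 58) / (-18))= -202250 / 783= -258.30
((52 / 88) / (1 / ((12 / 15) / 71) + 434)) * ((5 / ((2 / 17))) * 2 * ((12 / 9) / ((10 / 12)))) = 208 / 1353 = 0.15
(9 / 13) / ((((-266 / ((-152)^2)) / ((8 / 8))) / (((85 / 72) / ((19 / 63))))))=-3060 / 13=-235.38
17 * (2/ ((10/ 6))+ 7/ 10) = 32.30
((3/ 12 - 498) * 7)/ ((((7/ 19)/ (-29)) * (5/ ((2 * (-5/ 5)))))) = -1097041/ 10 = -109704.10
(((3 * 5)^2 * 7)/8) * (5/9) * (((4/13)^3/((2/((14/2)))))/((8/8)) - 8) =-1897875/2197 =-863.85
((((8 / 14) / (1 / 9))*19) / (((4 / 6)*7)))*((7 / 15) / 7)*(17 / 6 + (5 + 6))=4731 / 245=19.31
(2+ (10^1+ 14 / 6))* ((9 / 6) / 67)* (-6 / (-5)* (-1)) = -0.39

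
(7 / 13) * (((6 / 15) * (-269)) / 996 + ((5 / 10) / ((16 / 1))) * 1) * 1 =-21413 / 517920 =-0.04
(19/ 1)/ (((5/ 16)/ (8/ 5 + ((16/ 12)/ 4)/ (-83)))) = 97.04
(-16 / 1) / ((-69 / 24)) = 128 / 23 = 5.57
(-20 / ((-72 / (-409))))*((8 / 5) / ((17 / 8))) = -13088 / 153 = -85.54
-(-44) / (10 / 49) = 1078 / 5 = 215.60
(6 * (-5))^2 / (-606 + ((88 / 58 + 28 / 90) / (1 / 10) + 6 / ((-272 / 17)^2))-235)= -30067200 / 27484529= -1.09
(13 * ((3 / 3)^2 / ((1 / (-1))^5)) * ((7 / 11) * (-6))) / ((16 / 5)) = 1365 / 88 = 15.51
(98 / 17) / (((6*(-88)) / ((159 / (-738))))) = 2597 / 1104048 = 0.00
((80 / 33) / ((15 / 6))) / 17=32 / 561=0.06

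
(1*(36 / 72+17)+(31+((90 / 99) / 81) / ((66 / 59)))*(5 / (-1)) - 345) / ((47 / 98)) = -1390465405 / 1381941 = -1006.17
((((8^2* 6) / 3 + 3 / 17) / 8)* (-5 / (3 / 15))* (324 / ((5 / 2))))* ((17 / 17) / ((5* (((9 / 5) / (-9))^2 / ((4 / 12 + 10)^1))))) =-45595575 / 17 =-2682092.65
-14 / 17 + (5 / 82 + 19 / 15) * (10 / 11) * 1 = 8819 / 23001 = 0.38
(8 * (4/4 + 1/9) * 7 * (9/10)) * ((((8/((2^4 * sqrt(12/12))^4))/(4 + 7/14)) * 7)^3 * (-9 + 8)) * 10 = -12005/3131031158784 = -0.00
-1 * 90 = -90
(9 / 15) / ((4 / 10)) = 1.50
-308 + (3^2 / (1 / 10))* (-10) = -1208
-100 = -100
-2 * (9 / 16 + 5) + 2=-73 / 8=-9.12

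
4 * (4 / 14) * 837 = 6696 / 7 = 956.57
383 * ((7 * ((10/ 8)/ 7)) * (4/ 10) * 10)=1915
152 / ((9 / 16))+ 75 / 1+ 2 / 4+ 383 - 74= 11785 / 18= 654.72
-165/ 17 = -9.71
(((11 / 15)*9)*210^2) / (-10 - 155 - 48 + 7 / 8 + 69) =-465696 / 229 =-2033.61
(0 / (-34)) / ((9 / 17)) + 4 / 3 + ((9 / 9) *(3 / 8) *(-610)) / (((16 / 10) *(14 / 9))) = -121733 / 1344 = -90.58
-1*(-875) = 875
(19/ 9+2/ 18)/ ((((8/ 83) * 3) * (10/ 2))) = 83/ 54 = 1.54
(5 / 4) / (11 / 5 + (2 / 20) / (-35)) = 875 / 1538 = 0.57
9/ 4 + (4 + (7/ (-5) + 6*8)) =1057/ 20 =52.85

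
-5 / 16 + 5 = 75 / 16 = 4.69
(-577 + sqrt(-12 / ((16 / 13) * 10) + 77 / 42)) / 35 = -577 / 35 + sqrt(3090) / 2100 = -16.46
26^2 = 676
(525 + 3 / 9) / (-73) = -1576 / 219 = -7.20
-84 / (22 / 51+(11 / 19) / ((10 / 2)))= -406980 / 2651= -153.52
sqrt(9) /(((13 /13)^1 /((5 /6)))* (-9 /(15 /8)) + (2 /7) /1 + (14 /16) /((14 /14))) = -0.65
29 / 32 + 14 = 477 / 32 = 14.91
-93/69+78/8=773/92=8.40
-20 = -20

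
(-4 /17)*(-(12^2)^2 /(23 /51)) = 248832 /23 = 10818.78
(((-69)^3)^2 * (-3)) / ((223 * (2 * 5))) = -323754489243 / 2230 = -145181385.31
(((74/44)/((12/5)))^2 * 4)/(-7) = -34225/121968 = -0.28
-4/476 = -1/119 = -0.01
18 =18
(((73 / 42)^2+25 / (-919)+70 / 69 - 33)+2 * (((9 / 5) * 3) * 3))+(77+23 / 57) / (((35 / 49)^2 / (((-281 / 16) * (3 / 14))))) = -20103030203027 / 35421384600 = -567.54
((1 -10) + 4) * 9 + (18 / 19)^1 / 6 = -852 / 19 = -44.84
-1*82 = -82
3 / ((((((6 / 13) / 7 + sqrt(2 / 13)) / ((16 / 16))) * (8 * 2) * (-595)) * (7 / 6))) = 351 / 2946440-117 * sqrt(26) / 841840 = -0.00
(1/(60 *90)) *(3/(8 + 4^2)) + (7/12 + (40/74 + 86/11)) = 157223207/17582400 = 8.94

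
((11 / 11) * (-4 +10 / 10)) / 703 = -3 / 703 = -0.00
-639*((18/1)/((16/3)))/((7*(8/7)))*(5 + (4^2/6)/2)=-109269/64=-1707.33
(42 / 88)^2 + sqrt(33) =441 / 1936 + sqrt(33) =5.97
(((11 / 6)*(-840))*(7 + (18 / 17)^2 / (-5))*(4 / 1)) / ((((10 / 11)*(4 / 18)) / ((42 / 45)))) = -1393220136 / 7225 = -192833.24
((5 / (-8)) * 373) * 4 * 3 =-5595 / 2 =-2797.50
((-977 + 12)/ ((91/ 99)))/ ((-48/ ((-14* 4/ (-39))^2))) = 297220/ 6591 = 45.09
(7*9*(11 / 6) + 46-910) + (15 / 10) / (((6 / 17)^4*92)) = -59413247 / 79488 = -747.45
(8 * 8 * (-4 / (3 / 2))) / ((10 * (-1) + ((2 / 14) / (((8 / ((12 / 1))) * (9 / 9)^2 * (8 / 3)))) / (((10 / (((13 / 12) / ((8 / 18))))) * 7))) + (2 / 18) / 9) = 1734082560 / 101452529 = 17.09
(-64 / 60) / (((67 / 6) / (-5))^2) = -960 / 4489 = -0.21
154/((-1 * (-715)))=14/65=0.22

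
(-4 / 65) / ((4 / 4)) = -4 / 65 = -0.06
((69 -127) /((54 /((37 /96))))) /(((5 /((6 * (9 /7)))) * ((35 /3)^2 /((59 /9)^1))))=-63307 /2058000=-0.03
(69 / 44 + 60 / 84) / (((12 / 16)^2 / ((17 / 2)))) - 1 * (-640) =467422 / 693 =674.49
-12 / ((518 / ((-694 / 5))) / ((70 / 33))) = 2776 / 407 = 6.82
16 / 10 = 8 / 5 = 1.60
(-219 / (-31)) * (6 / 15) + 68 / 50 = 3244 / 775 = 4.19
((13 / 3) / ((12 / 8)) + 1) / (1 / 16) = 560 / 9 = 62.22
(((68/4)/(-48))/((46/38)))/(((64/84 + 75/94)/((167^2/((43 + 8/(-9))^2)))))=-240058109403/81377797576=-2.95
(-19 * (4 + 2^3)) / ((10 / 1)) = -22.80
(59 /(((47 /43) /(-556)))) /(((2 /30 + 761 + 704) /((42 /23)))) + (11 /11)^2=-108113038 /2969507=-36.41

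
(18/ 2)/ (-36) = -1/ 4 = -0.25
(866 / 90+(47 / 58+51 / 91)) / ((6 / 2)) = 2610949 / 712530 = 3.66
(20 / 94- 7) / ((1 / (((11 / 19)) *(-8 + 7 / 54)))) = 1491325 / 48222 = 30.93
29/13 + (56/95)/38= 52709/23465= 2.25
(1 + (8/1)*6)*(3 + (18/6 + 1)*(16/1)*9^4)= 20575443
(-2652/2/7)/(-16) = 663/56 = 11.84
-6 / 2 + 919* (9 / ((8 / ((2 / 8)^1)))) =8175 / 32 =255.47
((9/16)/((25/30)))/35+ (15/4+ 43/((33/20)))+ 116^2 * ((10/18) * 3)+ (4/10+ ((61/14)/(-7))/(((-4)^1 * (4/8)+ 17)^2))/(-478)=5207162824981/231877800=22456.50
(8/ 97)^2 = 64/ 9409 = 0.01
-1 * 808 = -808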